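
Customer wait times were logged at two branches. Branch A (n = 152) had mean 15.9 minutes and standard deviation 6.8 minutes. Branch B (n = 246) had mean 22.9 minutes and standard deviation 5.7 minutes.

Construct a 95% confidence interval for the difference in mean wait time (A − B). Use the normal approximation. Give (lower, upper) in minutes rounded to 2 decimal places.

(-8.29, -5.71)

SE₁ = s₁/√n₁ = 6.8/√152 = 0.5516; SE₂ = 5.7/√246 = 0.3634.
Independent samples, unequal variances: SE_diff = √(SE₁² + SE₂²) = √(0.30426256 + 0.13205956) = 0.6605.
z* = 1.960, so margin of error = 1.960 × 0.6605 = 1.2946.
Difference in means = 15.9 − 22.9 = -7.0000.
-7.0000 ± 1.2946 → (-8.29, -5.71).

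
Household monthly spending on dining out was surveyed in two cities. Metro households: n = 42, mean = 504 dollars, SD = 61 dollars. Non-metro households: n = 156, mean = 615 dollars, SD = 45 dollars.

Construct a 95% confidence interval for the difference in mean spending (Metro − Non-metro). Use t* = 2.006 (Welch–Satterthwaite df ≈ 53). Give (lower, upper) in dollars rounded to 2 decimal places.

Per-group SEs: s₁/√n₁ = 61/√42 = 9.4125, s₂/√n₂ = 45/√156 = 3.6029.
Unpooled SE of the difference: √(88.59515625 + 12.98088841) = 10.0785.
Margin of error = t* · SE = 2.006 × 10.0785 = 20.2175.
x̄₁ − x̄₂ = 504 − 615 = -111.0000.
CI: -111.0000 ± 20.2175 = (-131.22, -90.78).

(-131.22, -90.78)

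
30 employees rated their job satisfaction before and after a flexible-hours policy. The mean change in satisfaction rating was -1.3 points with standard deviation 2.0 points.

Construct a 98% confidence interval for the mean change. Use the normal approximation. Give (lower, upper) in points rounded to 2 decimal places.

(-2.15, -0.45)

This is a matched-pairs design, so SE = s_d/√n = 2.0/√30 = 0.3651.
Margin = 2.326 × 0.3651 = 0.8492; the interval is -1.3 ± 0.8492 = (-2.15, -0.45).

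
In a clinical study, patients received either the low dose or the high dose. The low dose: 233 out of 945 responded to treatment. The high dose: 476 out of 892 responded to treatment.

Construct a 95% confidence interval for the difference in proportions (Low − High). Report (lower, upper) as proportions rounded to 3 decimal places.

(-0.330, -0.244)

First, p̂₁ = 233/945 = 0.2466; p̂₂ = 476/892 = 0.5336.
The two standard errors are √(0.2466×0.7534/945) = 0.01402 and √(0.5336×0.4664/892) = 0.01670.
Because the samples are independent, SE_diff = √(0.01402² + 0.01670²) = 0.02180.
Using z* = 1.960 for 95%, ME = 1.960 × 0.02180 = 0.04273.
p̂₁ − p̂₂ = -0.2870; interval -0.2870 ± 0.04273 gives (-0.330, -0.244).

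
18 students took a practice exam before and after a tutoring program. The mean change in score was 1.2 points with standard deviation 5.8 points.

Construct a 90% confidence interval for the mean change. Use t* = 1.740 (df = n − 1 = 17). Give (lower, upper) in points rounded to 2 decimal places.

(-1.18, 3.58)

This is a matched-pairs design, so SE = s_d/√n = 5.8/√18 = 1.3671.
Margin = 1.740 × 1.3671 = 2.3788; the interval is 1.2 ± 2.3788 = (-1.18, 3.58).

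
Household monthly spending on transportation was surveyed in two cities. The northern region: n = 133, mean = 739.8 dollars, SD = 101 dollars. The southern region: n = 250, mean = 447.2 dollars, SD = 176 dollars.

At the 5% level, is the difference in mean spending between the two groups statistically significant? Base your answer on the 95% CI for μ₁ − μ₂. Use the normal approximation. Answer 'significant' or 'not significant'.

significant

SE₁ = s₁/√n₁ = 101/√133 = 8.7578; SE₂ = 176/√250 = 11.1312.
Independent samples, unequal variances: SE_diff = √(SE₁² + SE₂²) = √(76.69906084 + 123.90361344) = 14.1634.
z* = 1.960, so margin of error = 1.960 × 14.1634 = 27.7603.
Difference in means = 739.8 − 447.2 = 292.6000.
292.6000 ± 27.7603 → (264.8397, 320.3603).
The interval (264.8397, 320.3603) does not contain 0, so the difference is significant.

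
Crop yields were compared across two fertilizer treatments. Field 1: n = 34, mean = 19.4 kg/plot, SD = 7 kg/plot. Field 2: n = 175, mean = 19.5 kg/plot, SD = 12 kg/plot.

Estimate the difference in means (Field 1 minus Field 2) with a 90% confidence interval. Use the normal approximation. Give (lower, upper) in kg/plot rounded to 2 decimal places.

(-2.58, 2.38)

Per-group SEs: s₁/√n₁ = 7/√34 = 1.2005, s₂/√n₂ = 12/√175 = 0.9071.
Unpooled SE of the difference: √(1.44120025 + 0.82283041) = 1.5047.
Margin of error = z* · SE = 1.645 × 1.5047 = 2.4752.
x̄₁ − x̄₂ = 19.4 − 19.5 = -0.1000.
CI: -0.1000 ± 2.4752 = (-2.58, 2.38).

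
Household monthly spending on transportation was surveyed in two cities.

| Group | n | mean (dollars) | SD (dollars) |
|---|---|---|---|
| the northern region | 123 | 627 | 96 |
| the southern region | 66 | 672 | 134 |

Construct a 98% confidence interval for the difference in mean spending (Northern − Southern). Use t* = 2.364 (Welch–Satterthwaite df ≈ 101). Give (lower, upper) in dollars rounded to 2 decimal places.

Per-group SEs: s₁/√n₁ = 96/√123 = 8.6560, s₂/√n₂ = 134/√66 = 16.4943.
Unpooled SE of the difference: √(74.926336 + 272.06193249) = 18.6276.
Margin of error = t* · SE = 2.364 × 18.6276 = 44.0356.
x̄₁ − x̄₂ = 627 − 672 = -45.0000.
CI: -45.0000 ± 44.0356 = (-89.04, -0.96).

(-89.04, -0.96)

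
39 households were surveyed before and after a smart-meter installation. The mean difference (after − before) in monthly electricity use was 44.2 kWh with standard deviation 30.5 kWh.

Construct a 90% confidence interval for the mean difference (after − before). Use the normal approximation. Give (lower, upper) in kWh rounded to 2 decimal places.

(36.17, 52.23)

This is a matched-pairs design, so SE = s_d/√n = 30.5/√39 = 4.8839.
Margin = 1.645 × 4.8839 = 8.0340; the interval is 44.2 ± 8.0340 = (36.17, 52.23).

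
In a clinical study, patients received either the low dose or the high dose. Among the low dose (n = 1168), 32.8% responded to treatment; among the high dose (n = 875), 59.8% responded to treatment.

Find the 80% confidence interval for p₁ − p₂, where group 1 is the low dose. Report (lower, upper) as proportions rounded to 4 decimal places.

(-0.2976, -0.2424)

SE₁ = √(p̂₁(1−p̂₁)/n₁) = √(0.3280·0.6720/1168) = 0.01374; SE₂ = √(0.5980·0.4020/875) = 0.01658.
Independent samples: SE of the difference = √(SE₁² + SE₂²) = √(0.0001887876 + 0.0002748964) = 0.02153.
z* for 80% confidence is 1.282, so the margin of error is 1.282 × 0.02153 = 0.02760.
Point estimate p̂₁ − p̂₂ = 0.3280 − 0.5980 = -0.2700.
-0.2700 ± 0.02760 → (-0.2976, -0.2424).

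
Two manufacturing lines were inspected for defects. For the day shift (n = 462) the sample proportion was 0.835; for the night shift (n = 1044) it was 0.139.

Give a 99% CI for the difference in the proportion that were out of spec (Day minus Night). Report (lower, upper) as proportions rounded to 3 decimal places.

(0.644, 0.748)

Each SE is √(p̂(1−p̂)/n): √(0.8350·0.1650/462) = 0.01727 and √(0.1390·0.8610/1044) = 0.01071.
SE(p̂₁ − p̂₂) = √(SE₁² + SE₂²) = √(0.0002982529 + 0.0001147041) = 0.02032, since the two samples are independent.
At 99% confidence z* = 2.576; margin = 2.576 × 0.02032 = 0.05234.
The difference is 0.8350 − 0.1390 = 0.6960, so the interval is 0.6960 ± 0.05234 = (0.644, 0.748).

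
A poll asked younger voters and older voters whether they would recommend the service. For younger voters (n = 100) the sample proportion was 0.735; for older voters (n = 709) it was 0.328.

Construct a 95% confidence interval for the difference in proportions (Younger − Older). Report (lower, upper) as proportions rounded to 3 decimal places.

(0.314, 0.500)

The two standard errors are √(0.7350×0.2650/100) = 0.04413 and √(0.3280×0.6720/709) = 0.01763.
Because the samples are independent, SE_diff = √(0.04413² + 0.01763²) = 0.04752.
Using z* = 1.960 for 95%, ME = 1.960 × 0.04752 = 0.09314.
p̂₁ − p̂₂ = 0.4070; interval 0.4070 ± 0.09314 gives (0.314, 0.500).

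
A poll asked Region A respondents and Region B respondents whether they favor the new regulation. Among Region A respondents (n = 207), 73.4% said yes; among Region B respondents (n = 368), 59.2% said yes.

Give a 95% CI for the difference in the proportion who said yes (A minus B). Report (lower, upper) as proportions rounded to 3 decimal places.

(0.064, 0.220)

SE₁ = √(p̂₁(1−p̂₁)/n₁) = √(0.7340·0.2660/207) = 0.03071; SE₂ = √(0.5920·0.4080/368) = 0.02562.
Independent samples: SE of the difference = √(SE₁² + SE₂²) = √(0.0009431041 + 0.0006563844) = 0.03999.
z* for 95% confidence is 1.960, so the margin of error is 1.960 × 0.03999 = 0.07838.
Point estimate p̂₁ − p̂₂ = 0.7340 − 0.5920 = 0.1420.
0.1420 ± 0.07838 → (0.064, 0.220).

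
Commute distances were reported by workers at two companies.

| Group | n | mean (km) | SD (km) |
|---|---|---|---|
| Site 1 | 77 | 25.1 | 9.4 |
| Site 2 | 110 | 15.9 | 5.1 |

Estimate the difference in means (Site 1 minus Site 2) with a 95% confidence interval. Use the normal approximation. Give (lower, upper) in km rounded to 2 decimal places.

Per-group SEs: s₁/√n₁ = 9.4/√77 = 1.0712, s₂/√n₂ = 5.1/√110 = 0.4863.
Unpooled SE of the difference: √(1.14746944 + 0.23648769) = 1.1764.
Margin of error = z* · SE = 1.960 × 1.1764 = 2.3057.
x̄₁ − x̄₂ = 25.1 − 15.9 = 9.2000.
CI: 9.2000 ± 2.3057 = (6.89, 11.51).

(6.89, 11.51)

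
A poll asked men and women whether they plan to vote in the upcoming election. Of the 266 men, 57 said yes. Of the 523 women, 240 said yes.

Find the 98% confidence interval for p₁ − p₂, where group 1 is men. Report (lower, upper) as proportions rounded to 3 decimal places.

(-0.322, -0.167)

p̂₁ = 57/266 = 0.2143 and p̂₂ = 240/523 = 0.4589.
SE₁ = √(p̂₁(1−p̂₁)/n₁) = √(0.2143·0.7857/266) = 0.02516; SE₂ = √(0.4589·0.5411/523) = 0.02179.
Independent samples: SE of the difference = √(SE₁² + SE₂²) = √(0.0006330256 + 0.0004748041) = 0.03328.
z* for 98% confidence is 2.326, so the margin of error is 2.326 × 0.03328 = 0.07741.
Point estimate p̂₁ − p̂₂ = 0.2143 − 0.4589 = -0.2446.
-0.2446 ± 0.07741 → (-0.322, -0.167).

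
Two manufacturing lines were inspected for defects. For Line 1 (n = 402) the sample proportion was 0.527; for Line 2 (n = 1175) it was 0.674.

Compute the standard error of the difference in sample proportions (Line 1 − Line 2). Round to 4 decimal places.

The two standard errors are √(0.5270×0.4730/402) = 0.02490 and √(0.6740×0.3260/1175) = 0.01367.
Because the samples are independent, SE_diff = √(0.02490² + 0.01367²) = 0.02841.

0.0284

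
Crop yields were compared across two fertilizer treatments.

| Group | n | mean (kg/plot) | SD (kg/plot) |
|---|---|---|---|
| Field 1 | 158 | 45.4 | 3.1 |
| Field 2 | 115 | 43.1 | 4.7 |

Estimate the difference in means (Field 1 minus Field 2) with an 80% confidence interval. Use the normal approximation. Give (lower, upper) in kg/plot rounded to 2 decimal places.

SE₁ = s₁/√n₁ = 3.1/√158 = 0.2466; SE₂ = 4.7/√115 = 0.4383.
Independent samples, unequal variances: SE_diff = √(SE₁² + SE₂²) = √(0.06081156 + 0.19210689) = 0.5029.
z* = 1.282, so margin of error = 1.282 × 0.5029 = 0.6447.
Difference in means = 45.4 − 43.1 = 2.3000.
2.3000 ± 0.6447 → (1.66, 2.94).

(1.66, 2.94)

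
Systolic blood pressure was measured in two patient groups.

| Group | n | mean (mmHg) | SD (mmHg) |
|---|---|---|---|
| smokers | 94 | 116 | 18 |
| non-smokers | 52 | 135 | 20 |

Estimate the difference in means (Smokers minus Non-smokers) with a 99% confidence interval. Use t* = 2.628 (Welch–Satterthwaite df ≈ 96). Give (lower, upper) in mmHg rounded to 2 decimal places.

(-27.77, -10.23)

Per-group SEs: s₁/√n₁ = 18/√94 = 1.8566, s₂/√n₂ = 20/√52 = 2.7735.
Unpooled SE of the difference: √(3.44696356 + 7.69230225) = 3.3376.
Margin of error = t* · SE = 2.628 × 3.3376 = 8.7712.
x̄₁ − x̄₂ = 116 − 135 = -19.0000.
CI: -19.0000 ± 8.7712 = (-27.77, -10.23).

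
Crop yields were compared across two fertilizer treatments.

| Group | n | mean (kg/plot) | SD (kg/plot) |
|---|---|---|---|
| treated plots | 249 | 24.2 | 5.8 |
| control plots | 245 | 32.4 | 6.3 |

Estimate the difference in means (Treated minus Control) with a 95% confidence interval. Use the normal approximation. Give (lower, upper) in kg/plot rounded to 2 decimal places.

Per-group SEs: s₁/√n₁ = 5.8/√249 = 0.3676, s₂/√n₂ = 6.3/√245 = 0.4025.
Unpooled SE of the difference: √(0.13512976 + 0.16200625) = 0.5451.
Margin of error = z* · SE = 1.960 × 0.5451 = 1.0684.
x̄₁ − x̄₂ = 24.2 − 32.4 = -8.2000.
CI: -8.2000 ± 1.0684 = (-9.27, -7.13).

(-9.27, -7.13)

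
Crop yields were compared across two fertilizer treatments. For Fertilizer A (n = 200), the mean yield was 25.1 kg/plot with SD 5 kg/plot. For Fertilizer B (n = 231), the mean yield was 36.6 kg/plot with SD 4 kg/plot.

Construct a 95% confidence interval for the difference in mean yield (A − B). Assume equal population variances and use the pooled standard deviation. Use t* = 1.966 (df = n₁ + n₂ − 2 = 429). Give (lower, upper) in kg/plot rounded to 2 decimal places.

Pooled variance s_p² = [199·5² + 230·4²] / (200+231−2) = 20.1748, so s_p = 4.4916.
SE_diff = s_p·√(1/n₁ + 1/n₂) = 4.4916·√(1/200 + 1/231) = 0.4338.
t* = 1.966; margin = 1.966 × 0.4338 = 0.8529.
Difference = 25.1 − 36.6 = -11.5000.
-11.5000 ± 0.8529 → (-12.35, -10.65).

(-12.35, -10.65)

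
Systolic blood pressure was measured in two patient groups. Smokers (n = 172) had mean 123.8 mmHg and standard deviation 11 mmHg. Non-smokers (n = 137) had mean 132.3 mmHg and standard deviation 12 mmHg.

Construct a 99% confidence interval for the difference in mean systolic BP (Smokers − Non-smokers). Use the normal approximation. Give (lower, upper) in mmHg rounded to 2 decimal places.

SE₁ = s₁/√n₁ = 11/√172 = 0.8387; SE₂ = 12/√137 = 1.0252.
Independent samples, unequal variances: SE_diff = √(SE₁² + SE₂²) = √(0.70341769 + 1.05103504) = 1.3246.
z* = 2.576, so margin of error = 2.576 × 1.3246 = 3.4122.
Difference in means = 123.8 − 132.3 = -8.5000.
-8.5000 ± 3.4122 → (-11.91, -5.09).

(-11.91, -5.09)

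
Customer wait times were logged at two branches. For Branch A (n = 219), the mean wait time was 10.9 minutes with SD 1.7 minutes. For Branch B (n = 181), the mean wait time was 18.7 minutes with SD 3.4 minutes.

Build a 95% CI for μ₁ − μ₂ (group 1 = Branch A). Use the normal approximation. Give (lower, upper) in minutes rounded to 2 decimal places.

(-8.34, -7.26)

SE₁ = s₁/√n₁ = 1.7/√219 = 0.1149; SE₂ = 3.4/√181 = 0.2527.
Independent samples, unequal variances: SE_diff = √(SE₁² + SE₂²) = √(0.01320201 + 0.06385729) = 0.2776.
z* = 1.960, so margin of error = 1.960 × 0.2776 = 0.5441.
Difference in means = 10.9 − 18.7 = -7.8000.
-7.8000 ± 0.5441 → (-8.34, -7.26).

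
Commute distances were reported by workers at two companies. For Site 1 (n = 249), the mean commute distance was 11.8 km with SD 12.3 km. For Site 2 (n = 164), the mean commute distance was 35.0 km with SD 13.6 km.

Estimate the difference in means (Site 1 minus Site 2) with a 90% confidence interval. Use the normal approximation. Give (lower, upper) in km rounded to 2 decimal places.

Per-group SEs: s₁/√n₁ = 12.3/√249 = 0.7795, s₂/√n₂ = 13.6/√164 = 1.0620.
Unpooled SE of the difference: √(0.60762025 + 1.127844) = 1.3174.
Margin of error = z* · SE = 1.645 × 1.3174 = 2.1671.
x̄₁ − x̄₂ = 11.8 − 35.0 = -23.2000.
CI: -23.2000 ± 2.1671 = (-25.37, -21.03).

(-25.37, -21.03)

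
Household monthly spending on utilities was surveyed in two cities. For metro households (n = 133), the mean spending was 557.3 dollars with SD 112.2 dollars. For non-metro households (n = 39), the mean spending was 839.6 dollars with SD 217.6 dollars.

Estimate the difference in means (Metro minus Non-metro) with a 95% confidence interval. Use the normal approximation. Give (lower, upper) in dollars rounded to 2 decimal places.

(-353.21, -211.39)

Standard errors of each mean: 112.2/√133 = 9.7290 and 217.6/√39 = 34.8439.
SE(x̄₁ − x̄₂) = √(9.7290² + 34.8439²) = 36.1767 for independent samples with unequal variances.
With z* = 1.960, the margin is 1.960 × 36.1767 = 70.9063.
x̄₁ − x̄₂ = 557.3 − 839.6 = -282.3000; the interval is -282.3000 ± 70.9063 = (-353.21, -211.39).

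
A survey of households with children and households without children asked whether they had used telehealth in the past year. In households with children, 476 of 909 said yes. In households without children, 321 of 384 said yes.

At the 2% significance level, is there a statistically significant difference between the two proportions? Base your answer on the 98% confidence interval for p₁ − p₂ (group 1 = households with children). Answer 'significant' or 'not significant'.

significant

p̂₁ = 476/909 = 0.5237 and p̂₂ = 321/384 = 0.8359.
SE₁ = √(p̂₁(1−p̂₁)/n₁) = √(0.5237·0.4763/909) = 0.01657; SE₂ = √(0.8359·0.1641/384) = 0.01890.
Independent samples: SE of the difference = √(SE₁² + SE₂²) = √(0.0002745649 + 0.00035721) = 0.02514.
z* for 98% confidence is 2.326, so the margin of error is 2.326 × 0.02514 = 0.05848.
Point estimate p̂₁ − p̂₂ = 0.5237 − 0.8359 = -0.3122.
-0.3122 ± 0.05848 → (-0.37068, -0.25372).
The interval (-0.37068, -0.25372) does not contain 0, so the difference is significant.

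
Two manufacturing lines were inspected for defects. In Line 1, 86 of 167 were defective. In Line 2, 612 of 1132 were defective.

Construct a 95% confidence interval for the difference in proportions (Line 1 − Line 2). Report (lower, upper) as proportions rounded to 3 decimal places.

p̂₁ = 86/167 = 0.5150 and p̂₂ = 612/1132 = 0.5406.
SE₁ = √(p̂₁(1−p̂₁)/n₁) = √(0.5150·0.4850/167) = 0.03867; SE₂ = √(0.5406·0.4594/1132) = 0.01481.
Independent samples: SE of the difference = √(SE₁² + SE₂²) = √(0.0014953689 + 0.0002193361) = 0.04141.
z* for 95% confidence is 1.960, so the margin of error is 1.960 × 0.04141 = 0.08116.
Point estimate p̂₁ − p̂₂ = 0.5150 − 0.5406 = -0.0256.
-0.0256 ± 0.08116 → (-0.107, 0.056).

(-0.107, 0.056)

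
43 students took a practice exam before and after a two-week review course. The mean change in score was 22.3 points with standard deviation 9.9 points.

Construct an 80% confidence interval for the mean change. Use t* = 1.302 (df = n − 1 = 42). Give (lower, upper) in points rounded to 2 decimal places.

Paired design: SE = s_d/√n = 9.9/√43 = 1.5097.
t* = 1.302; margin of error = 1.302 × 1.5097 = 1.9656.
22.3 ± 1.9656 → (20.33, 24.27).

(20.33, 24.27)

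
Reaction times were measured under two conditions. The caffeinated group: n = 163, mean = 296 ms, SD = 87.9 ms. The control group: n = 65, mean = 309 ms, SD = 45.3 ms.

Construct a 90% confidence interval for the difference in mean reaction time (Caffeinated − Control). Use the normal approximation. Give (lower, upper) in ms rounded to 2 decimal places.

(-27.62, 1.62)

Standard errors of each mean: 87.9/√163 = 6.8849 and 45.3/√65 = 5.6188.
SE(x̄₁ − x̄₂) = √(6.8849² + 5.6188²) = 8.8867 for independent samples with unequal variances.
With z* = 1.645, the margin is 1.645 × 8.8867 = 14.6186.
x̄₁ − x̄₂ = 296 − 309 = -13.0000; the interval is -13.0000 ± 14.6186 = (-27.62, 1.62).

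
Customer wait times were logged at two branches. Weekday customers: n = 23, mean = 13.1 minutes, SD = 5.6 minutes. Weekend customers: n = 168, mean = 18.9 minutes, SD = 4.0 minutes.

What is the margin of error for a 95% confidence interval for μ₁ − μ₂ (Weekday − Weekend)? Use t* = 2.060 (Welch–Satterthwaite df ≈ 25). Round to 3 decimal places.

SE₁ = s₁/√n₁ = 5.6/√23 = 1.1677; SE₂ = 4.0/√168 = 0.3086.
Independent samples, unequal variances: SE_diff = √(SE₁² + SE₂²) = √(1.36352329 + 0.09523396) = 1.2078.
t* = 2.060, so margin of error = 2.060 × 1.2078 = 2.4881.

2.488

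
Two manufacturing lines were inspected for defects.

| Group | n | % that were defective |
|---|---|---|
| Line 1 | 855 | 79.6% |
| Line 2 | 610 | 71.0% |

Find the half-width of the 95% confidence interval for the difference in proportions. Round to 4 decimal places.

The two standard errors are √(0.7960×0.2040/855) = 0.01378 and √(0.7100×0.2900/610) = 0.01837.
Because the samples are independent, SE_diff = √(0.01378² + 0.01837²) = 0.02296.
Using z* = 1.960 for 95%, ME = 1.960 × 0.02296 = 0.04500.

0.0450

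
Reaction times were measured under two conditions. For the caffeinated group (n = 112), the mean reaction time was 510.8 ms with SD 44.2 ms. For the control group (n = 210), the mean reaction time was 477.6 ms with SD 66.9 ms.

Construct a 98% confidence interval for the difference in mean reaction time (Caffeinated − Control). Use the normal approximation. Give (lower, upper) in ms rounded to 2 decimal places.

(18.72, 47.68)

Per-group SEs: s₁/√n₁ = 44.2/√112 = 4.1765, s₂/√n₂ = 66.9/√210 = 4.6165.
Unpooled SE of the difference: √(17.44315225 + 21.31207225) = 6.2254.
Margin of error = z* · SE = 2.326 × 6.2254 = 14.4803.
x̄₁ − x̄₂ = 510.8 − 477.6 = 33.2000.
CI: 33.2000 ± 14.4803 = (18.72, 47.68).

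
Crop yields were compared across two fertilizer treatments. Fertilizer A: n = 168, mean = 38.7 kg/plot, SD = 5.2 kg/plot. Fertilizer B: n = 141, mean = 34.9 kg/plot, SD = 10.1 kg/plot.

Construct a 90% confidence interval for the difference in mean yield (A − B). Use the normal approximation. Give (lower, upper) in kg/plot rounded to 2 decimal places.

Per-group SEs: s₁/√n₁ = 5.2/√168 = 0.4012, s₂/√n₂ = 10.1/√141 = 0.8506.
Unpooled SE of the difference: √(0.16096144 + 0.72352036) = 0.9405.
Margin of error = z* · SE = 1.645 × 0.9405 = 1.5471.
x̄₁ − x̄₂ = 38.7 − 34.9 = 3.8000.
CI: 3.8000 ± 1.5471 = (2.25, 5.35).

(2.25, 5.35)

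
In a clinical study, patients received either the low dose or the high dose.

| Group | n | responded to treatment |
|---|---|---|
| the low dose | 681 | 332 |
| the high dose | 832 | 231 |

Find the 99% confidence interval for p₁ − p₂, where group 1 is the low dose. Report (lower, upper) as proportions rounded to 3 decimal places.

(0.146, 0.273)

Sample proportions: 332/681 = 0.4875, 231/832 = 0.2776.
Each SE is √(p̂(1−p̂)/n): √(0.4875·0.5125/681) = 0.01915 and √(0.2776·0.7224/832) = 0.01553.
SE(p̂₁ − p̂₂) = √(SE₁² + SE₂²) = √(0.0003667225 + 0.0002411809) = 0.02466, since the two samples are independent.
At 99% confidence z* = 2.576; margin = 2.576 × 0.02466 = 0.06352.
The difference is 0.4875 − 0.2776 = 0.2099, so the interval is 0.2099 ± 0.06352 = (0.146, 0.273).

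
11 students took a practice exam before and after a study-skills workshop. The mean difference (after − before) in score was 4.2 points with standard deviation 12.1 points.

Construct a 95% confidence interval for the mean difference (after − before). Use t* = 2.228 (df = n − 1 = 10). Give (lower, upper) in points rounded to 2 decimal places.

(-3.93, 12.33)

This is a matched-pairs design, so SE = s_d/√n = 12.1/√11 = 3.6483.
Margin = 2.228 × 3.6483 = 8.1284; the interval is 4.2 ± 8.1284 = (-3.93, 12.33).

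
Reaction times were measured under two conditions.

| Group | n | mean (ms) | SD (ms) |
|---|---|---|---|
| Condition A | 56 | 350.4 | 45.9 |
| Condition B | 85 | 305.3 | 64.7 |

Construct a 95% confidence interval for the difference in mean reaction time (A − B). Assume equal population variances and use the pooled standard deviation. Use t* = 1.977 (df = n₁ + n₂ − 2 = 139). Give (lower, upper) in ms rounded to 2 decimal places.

(25.37, 64.83)

Pooled variance s_p² = [55·45.9² + 84·64.7²] / (56+85−2) = 3363.3533, so s_p = 57.9944.
SE_diff = s_p·√(1/n₁ + 1/n₂) = 57.9944·√(1/56 + 1/85) = 9.9814.
t* = 1.977; margin = 1.977 × 9.9814 = 19.7332.
Difference = 350.4 − 305.3 = 45.1000.
45.1000 ± 19.7332 → (25.37, 64.83).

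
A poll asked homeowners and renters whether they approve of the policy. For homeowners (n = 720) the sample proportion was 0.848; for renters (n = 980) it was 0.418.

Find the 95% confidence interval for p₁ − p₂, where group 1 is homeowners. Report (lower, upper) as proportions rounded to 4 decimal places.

The two standard errors are √(0.8480×0.1520/720) = 0.01338 and √(0.4180×0.5820/980) = 0.01576.
Because the samples are independent, SE_diff = √(0.01338² + 0.01576²) = 0.02067.
Using z* = 1.960 for 95%, ME = 1.960 × 0.02067 = 0.04051.
p̂₁ − p̂₂ = 0.4300; interval 0.4300 ± 0.04051 gives (0.3895, 0.4705).

(0.3895, 0.4705)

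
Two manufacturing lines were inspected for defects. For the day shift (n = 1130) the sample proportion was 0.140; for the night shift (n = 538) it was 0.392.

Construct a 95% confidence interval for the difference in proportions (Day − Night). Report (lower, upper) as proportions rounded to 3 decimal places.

SE₁ = √(p̂₁(1−p̂₁)/n₁) = √(0.1400·0.8600/1130) = 0.01032; SE₂ = √(0.3920·0.6080/538) = 0.02105.
Independent samples: SE of the difference = √(SE₁² + SE₂²) = √(0.0001065024 + 0.0004431025) = 0.02344.
z* for 95% confidence is 1.960, so the margin of error is 1.960 × 0.02344 = 0.04594.
Point estimate p̂₁ − p̂₂ = 0.1400 − 0.3920 = -0.2520.
-0.2520 ± 0.04594 → (-0.298, -0.206).

(-0.298, -0.206)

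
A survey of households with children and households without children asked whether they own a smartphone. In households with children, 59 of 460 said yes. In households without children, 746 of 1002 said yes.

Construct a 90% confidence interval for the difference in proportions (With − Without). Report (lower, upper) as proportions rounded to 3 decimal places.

p̂₁ = 59/460 = 0.1283 and p̂₂ = 746/1002 = 0.7445.
SE₁ = √(p̂₁(1−p̂₁)/n₁) = √(0.1283·0.8717/460) = 0.01559; SE₂ = √(0.7445·0.2555/1002) = 0.01378.
Independent samples: SE of the difference = √(SE₁² + SE₂²) = √(0.0002430481 + 0.0001898884) = 0.02081.
z* for 90% confidence is 1.645, so the margin of error is 1.645 × 0.02081 = 0.03423.
Point estimate p̂₁ − p̂₂ = 0.1283 − 0.7445 = -0.6162.
-0.6162 ± 0.03423 → (-0.650, -0.582).

(-0.650, -0.582)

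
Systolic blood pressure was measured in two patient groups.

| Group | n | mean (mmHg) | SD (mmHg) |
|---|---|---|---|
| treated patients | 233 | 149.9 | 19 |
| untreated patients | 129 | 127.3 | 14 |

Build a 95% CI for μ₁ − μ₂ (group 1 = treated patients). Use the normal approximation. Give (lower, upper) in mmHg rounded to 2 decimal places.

(19.17, 26.03)

Per-group SEs: s₁/√n₁ = 19/√233 = 1.2447, s₂/√n₂ = 14/√129 = 1.2326.
Unpooled SE of the difference: √(1.54927809 + 1.51930276) = 1.7517.
Margin of error = z* · SE = 1.960 × 1.7517 = 3.4333.
x̄₁ − x̄₂ = 149.9 − 127.3 = 22.6000.
CI: 22.6000 ± 3.4333 = (19.17, 26.03).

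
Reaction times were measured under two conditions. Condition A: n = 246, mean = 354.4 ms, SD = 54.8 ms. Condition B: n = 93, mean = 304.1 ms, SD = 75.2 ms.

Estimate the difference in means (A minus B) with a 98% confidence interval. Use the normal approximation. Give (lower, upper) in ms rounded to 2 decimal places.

Per-group SEs: s₁/√n₁ = 54.8/√246 = 3.4939, s₂/√n₂ = 75.2/√93 = 7.7979.
Unpooled SE of the difference: √(12.20733721 + 60.80724441) = 8.5449.
Margin of error = z* · SE = 2.326 × 8.5449 = 19.8754.
x̄₁ − x̄₂ = 354.4 − 304.1 = 50.3000.
CI: 50.3000 ± 19.8754 = (30.42, 70.18).

(30.42, 70.18)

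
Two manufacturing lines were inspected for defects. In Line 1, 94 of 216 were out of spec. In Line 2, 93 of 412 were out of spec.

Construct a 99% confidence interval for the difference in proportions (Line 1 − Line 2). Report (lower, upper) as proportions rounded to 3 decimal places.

(0.108, 0.311)

Sample proportions: 94/216 = 0.4352, 93/412 = 0.2257.
Each SE is √(p̂(1−p̂)/n): √(0.4352·0.5648/216) = 0.03373 and √(0.2257·0.7743/412) = 0.02060.
SE(p̂₁ − p̂₂) = √(SE₁² + SE₂²) = √(0.0011377129 + 0.00042436) = 0.03952, since the two samples are independent.
At 99% confidence z* = 2.576; margin = 2.576 × 0.03952 = 0.10180.
The difference is 0.4352 − 0.2257 = 0.2095, so the interval is 0.2095 ± 0.10180 = (0.108, 0.311).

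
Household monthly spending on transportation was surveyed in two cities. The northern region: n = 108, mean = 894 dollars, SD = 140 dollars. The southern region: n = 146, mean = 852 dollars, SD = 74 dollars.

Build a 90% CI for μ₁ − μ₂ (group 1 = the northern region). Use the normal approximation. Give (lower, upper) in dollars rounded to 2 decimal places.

(17.66, 66.34)

Standard errors of each mean: 140/√108 = 13.4715 and 74/√146 = 6.1243.
SE(x̄₁ − x̄₂) = √(13.4715² + 6.1243²) = 14.7983 for independent samples with unequal variances.
With z* = 1.645, the margin is 1.645 × 14.7983 = 24.3432.
x̄₁ − x̄₂ = 894 − 852 = 42.0000; the interval is 42.0000 ± 24.3432 = (17.66, 66.34).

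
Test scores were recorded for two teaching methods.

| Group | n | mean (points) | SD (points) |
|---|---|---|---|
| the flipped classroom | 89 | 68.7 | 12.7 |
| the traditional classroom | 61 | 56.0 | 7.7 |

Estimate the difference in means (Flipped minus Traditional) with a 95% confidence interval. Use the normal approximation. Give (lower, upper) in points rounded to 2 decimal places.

(9.43, 15.97)

SE₁ = s₁/√n₁ = 12.7/√89 = 1.3462; SE₂ = 7.7/√61 = 0.9859.
Independent samples, unequal variances: SE_diff = √(SE₁² + SE₂²) = √(1.81225444 + 0.97199881) = 1.6686.
z* = 1.960, so margin of error = 1.960 × 1.6686 = 3.2705.
Difference in means = 68.7 − 56.0 = 12.7000.
12.7000 ± 3.2705 → (9.43, 15.97).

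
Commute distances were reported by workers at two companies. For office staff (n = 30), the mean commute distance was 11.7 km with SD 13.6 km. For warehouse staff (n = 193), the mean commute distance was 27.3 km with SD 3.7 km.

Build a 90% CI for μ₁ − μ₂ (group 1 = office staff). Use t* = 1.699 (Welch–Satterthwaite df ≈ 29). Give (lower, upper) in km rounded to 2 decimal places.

Per-group SEs: s₁/√n₁ = 13.6/√30 = 2.4830, s₂/√n₂ = 3.7/√193 = 0.2663.
Unpooled SE of the difference: √(6.165289 + 0.07091569) = 2.4972.
Margin of error = t* · SE = 1.699 × 2.4972 = 4.2427.
x̄₁ − x̄₂ = 11.7 − 27.3 = -15.6000.
CI: -15.6000 ± 4.2427 = (-19.84, -11.36).

(-19.84, -11.36)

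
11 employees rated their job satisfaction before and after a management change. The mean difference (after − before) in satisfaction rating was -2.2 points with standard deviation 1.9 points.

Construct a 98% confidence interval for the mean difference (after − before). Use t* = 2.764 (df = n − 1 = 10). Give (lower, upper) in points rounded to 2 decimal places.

This is a matched-pairs design, so SE = s_d/√n = 1.9/√11 = 0.5729.
Margin = 2.764 × 0.5729 = 1.5835; the interval is -2.2 ± 1.5835 = (-3.78, -0.62).

(-3.78, -0.62)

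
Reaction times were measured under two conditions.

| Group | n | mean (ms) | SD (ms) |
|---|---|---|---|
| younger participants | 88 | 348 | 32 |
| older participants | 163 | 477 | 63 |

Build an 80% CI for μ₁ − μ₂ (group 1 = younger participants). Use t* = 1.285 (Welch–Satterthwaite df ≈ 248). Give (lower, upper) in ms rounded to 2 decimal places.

Standard errors of each mean: 32/√88 = 3.4112 and 63/√163 = 4.9345.
SE(x̄₁ − x̄₂) = √(3.4112² + 4.9345²) = 5.9988 for independent samples with unequal variances.
With t* = 1.285, the margin is 1.285 × 5.9988 = 7.7085.
x̄₁ − x̄₂ = 348 − 477 = -129.0000; the interval is -129.0000 ± 7.7085 = (-136.71, -121.29).

(-136.71, -121.29)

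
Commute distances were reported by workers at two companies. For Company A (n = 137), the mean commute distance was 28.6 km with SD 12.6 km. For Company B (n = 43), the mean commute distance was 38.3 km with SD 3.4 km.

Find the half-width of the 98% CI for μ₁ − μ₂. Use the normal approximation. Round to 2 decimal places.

Standard errors of each mean: 12.6/√137 = 1.0765 and 3.4/√43 = 0.5185.
SE(x̄₁ − x̄₂) = √(1.0765² + 0.5185²) = 1.1949 for independent samples with unequal variances.
With z* = 2.326, the margin is 2.326 × 1.1949 = 2.7793.

2.78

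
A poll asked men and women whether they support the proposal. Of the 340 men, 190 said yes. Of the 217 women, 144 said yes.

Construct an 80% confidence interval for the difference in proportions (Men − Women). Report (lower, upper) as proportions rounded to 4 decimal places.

Sample proportions: 190/340 = 0.5588, 144/217 = 0.6636.
Each SE is √(p̂(1−p̂)/n): √(0.5588·0.4412/340) = 0.02693 and √(0.6636·0.3364/217) = 0.03207.
SE(p̂₁ − p̂₂) = √(SE₁² + SE₂²) = √(0.0007252249 + 0.0010284849) = 0.04188, since the two samples are independent.
At 80% confidence z* = 1.282; margin = 1.282 × 0.04188 = 0.05369.
The difference is 0.5588 − 0.6636 = -0.1048, so the interval is -0.1048 ± 0.05369 = (-0.1585, -0.0511).

(-0.1585, -0.0511)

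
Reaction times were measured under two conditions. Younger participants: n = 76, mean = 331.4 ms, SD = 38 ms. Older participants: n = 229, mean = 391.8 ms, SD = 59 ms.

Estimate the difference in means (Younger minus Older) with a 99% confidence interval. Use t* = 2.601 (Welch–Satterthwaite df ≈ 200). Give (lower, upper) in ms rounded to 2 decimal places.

(-75.61, -45.19)

SE₁ = s₁/√n₁ = 38/√76 = 4.3589; SE₂ = 59/√229 = 3.8988.
Independent samples, unequal variances: SE_diff = √(SE₁² + SE₂²) = √(19.00000921 + 15.20064144) = 5.8481.
t* = 2.601, so margin of error = 2.601 × 5.8481 = 15.2109.
Difference in means = 331.4 − 391.8 = -60.4000.
-60.4000 ± 15.2109 → (-75.61, -45.19).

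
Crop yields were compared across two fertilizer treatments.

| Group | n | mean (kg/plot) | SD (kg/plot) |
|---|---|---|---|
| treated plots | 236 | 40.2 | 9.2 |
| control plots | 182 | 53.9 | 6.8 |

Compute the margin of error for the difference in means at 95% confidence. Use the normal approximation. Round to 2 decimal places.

Per-group SEs: s₁/√n₁ = 9.2/√236 = 0.5989, s₂/√n₂ = 6.8/√182 = 0.5040.
Unpooled SE of the difference: √(0.35868121 + 0.254016) = 0.7827.
Margin of error = z* · SE = 1.960 × 0.7827 = 1.5341.

1.53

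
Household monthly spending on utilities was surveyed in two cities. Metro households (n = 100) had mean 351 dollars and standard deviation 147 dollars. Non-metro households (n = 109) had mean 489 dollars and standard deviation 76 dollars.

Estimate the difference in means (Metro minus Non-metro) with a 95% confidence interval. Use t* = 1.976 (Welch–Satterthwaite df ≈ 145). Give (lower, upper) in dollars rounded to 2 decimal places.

Per-group SEs: s₁/√n₁ = 147/√100 = 14.7000, s₂/√n₂ = 76/√109 = 7.2795.
Unpooled SE of the difference: √(216.09 + 52.99112025) = 16.4037.
Margin of error = t* · SE = 1.976 × 16.4037 = 32.4137.
x̄₁ − x̄₂ = 351 − 489 = -138.0000.
CI: -138.0000 ± 32.4137 = (-170.41, -105.59).

(-170.41, -105.59)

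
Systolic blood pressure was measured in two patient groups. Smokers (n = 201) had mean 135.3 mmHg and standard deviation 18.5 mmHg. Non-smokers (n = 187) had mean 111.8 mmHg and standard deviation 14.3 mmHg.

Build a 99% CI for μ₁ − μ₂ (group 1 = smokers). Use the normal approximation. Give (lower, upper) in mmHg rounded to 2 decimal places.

Standard errors of each mean: 18.5/√201 = 1.3049 and 14.3/√187 = 1.0457.
SE(x̄₁ − x̄₂) = √(1.3049² + 1.0457²) = 1.6722 for independent samples with unequal variances.
With z* = 2.576, the margin is 2.576 × 1.6722 = 4.3076.
x̄₁ − x̄₂ = 135.3 − 111.8 = 23.5000; the interval is 23.5000 ± 4.3076 = (19.19, 27.81).

(19.19, 27.81)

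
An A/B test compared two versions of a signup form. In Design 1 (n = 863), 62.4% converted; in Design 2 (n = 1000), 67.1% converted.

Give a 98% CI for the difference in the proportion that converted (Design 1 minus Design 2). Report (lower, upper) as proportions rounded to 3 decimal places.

The two standard errors are √(0.6240×0.3760/863) = 0.01649 and √(0.6710×0.3290/1000) = 0.01486.
Because the samples are independent, SE_diff = √(0.01649² + 0.01486²) = 0.02220.
Using z* = 2.326 for 98%, ME = 2.326 × 0.02220 = 0.05164.
p̂₁ − p̂₂ = -0.0470; interval -0.0470 ± 0.05164 gives (-0.099, 0.005).

(-0.099, 0.005)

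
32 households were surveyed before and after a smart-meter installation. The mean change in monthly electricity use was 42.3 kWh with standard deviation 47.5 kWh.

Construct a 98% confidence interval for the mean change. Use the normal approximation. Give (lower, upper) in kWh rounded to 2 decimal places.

Paired design: SE = s_d/√n = 47.5/√32 = 8.3969.
z* = 2.326; margin of error = 2.326 × 8.3969 = 19.5312.
42.3 ± 19.5312 → (22.77, 61.83).

(22.77, 61.83)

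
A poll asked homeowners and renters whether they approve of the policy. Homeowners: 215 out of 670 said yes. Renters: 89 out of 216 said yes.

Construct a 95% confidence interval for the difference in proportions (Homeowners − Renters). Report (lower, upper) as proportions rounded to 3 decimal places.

(-0.166, -0.017)

Sample proportions: 215/670 = 0.3209, 89/216 = 0.4120.
Each SE is √(p̂(1−p̂)/n): √(0.3209·0.6791/670) = 0.01803 and √(0.4120·0.5880/216) = 0.03349.
SE(p̂₁ − p̂₂) = √(SE₁² + SE₂²) = √(0.0003250809 + 0.0011215801) = 0.03803, since the two samples are independent.
At 95% confidence z* = 1.960; margin = 1.960 × 0.03803 = 0.07454.
The difference is 0.3209 − 0.4120 = -0.0911, so the interval is -0.0911 ± 0.07454 = (-0.166, -0.017).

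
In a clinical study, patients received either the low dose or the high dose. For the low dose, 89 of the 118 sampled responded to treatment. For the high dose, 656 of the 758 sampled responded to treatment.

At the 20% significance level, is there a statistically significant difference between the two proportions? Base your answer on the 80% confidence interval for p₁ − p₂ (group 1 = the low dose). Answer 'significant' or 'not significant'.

significant

First, p̂₁ = 89/118 = 0.7542; p̂₂ = 656/758 = 0.8654.
The two standard errors are √(0.7542×0.2458/118) = 0.03964 and √(0.8654×0.1346/758) = 0.01240.
Because the samples are independent, SE_diff = √(0.03964² + 0.01240²) = 0.04153.
Using z* = 1.282 for 80%, ME = 1.282 × 0.04153 = 0.05324.
p̂₁ − p̂₂ = -0.1112; interval -0.1112 ± 0.05324 gives (-0.16444, -0.05796).
The interval (-0.16444, -0.05796) does not contain 0, so the difference is significant.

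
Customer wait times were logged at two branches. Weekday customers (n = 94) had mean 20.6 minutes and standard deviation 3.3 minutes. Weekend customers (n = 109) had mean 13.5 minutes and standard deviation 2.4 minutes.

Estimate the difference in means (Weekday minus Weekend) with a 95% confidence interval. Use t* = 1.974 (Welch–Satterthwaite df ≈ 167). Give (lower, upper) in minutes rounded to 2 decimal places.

(6.29, 7.91)

Per-group SEs: s₁/√n₁ = 3.3/√94 = 0.3404, s₂/√n₂ = 2.4/√109 = 0.2299.
Unpooled SE of the difference: √(0.11587216 + 0.05285401) = 0.4108.
Margin of error = t* · SE = 1.974 × 0.4108 = 0.8109.
x̄₁ − x̄₂ = 20.6 − 13.5 = 7.1000.
CI: 7.1000 ± 0.8109 = (6.29, 7.91).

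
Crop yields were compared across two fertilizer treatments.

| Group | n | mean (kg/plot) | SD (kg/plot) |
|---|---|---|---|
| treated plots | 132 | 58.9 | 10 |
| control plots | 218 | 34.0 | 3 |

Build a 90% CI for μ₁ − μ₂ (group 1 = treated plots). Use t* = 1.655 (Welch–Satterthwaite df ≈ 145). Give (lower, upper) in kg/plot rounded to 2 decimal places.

Per-group SEs: s₁/√n₁ = 10/√132 = 0.8704, s₂/√n₂ = 3/√218 = 0.2032.
Unpooled SE of the difference: √(0.75759616 + 0.04129024) = 0.8938.
Margin of error = t* · SE = 1.655 × 0.8938 = 1.4792.
x̄₁ − x̄₂ = 58.9 − 34.0 = 24.9000.
CI: 24.9000 ± 1.4792 = (23.42, 26.38).

(23.42, 26.38)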